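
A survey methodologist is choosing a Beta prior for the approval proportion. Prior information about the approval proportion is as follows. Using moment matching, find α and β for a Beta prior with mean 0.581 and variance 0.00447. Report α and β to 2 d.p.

Let s = α+β. The Beta variance is μ(1−μ)/(s+1).
So s+1 = μ(1−μ)/σ² = (0.581×0.419)/0.00447 = 0.243439/0.00447 = 54.4606, giving s = 53.4606.
Then α = μs = 0.581×53.4606 = 31.06 and β = (1−μ)s = 0.419×53.4606 = 22.40.

α = 31.06, β = 22.40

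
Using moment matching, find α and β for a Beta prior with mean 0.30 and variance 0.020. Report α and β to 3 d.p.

α = 2.850, β = 6.650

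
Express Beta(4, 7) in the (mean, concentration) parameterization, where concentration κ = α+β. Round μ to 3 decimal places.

μ = 0.364, κ = 11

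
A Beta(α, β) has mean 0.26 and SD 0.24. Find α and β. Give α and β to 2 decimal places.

Variance = 0.24² = 0.0576. The moment-matching identity α+β = μ(1−μ)/Var − 1 gives
α+β = 0.1924/0.0576 − 1 = 2.3403, so α = μ·2.3403 = 0.61 and β = (1−μ)·2.3403 = 1.73.

α = 0.61, β = 1.73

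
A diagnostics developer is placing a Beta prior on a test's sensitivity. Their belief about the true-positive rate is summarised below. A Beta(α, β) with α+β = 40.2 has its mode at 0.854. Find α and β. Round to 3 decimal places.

Mode = (α−1)/(κ−2) with κ = α+β, so α−1 = 0.854·38.2 = 32.623.
α = 33.623; β = κ − α = 6.577.

α = 33.623, β = 6.577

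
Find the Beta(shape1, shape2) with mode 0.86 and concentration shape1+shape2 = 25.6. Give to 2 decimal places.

shape1 = 21.30, shape2 = 4.30

Mode = (shape1−1)/(κ−2) with κ = shape1+shape2, so shape1−1 = 0.86·23.6 = 20.30.
shape1 = 21.30; shape2 = κ − shape1 = 4.30.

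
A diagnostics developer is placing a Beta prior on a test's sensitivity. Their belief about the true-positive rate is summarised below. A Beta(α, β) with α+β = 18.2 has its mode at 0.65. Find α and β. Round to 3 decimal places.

α = 11.530, β = 6.670

Mode = (α−1)/(κ−2) with κ = α+β, so α−1 = 0.65·16.2 = 10.530.
α = 11.530; β = κ − α = 6.670.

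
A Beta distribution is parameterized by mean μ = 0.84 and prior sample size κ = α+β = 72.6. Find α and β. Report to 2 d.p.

α = 60.98, β = 11.62

α = μκ = 0.84×72.6 = 60.98 and β = (1−μ)κ = 0.16×72.6 = 11.62.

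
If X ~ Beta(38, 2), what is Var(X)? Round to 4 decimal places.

0.0012

Var = αβ/[(α+β)²(α+β+1)] = (38×2)/(40²×41) = 76/65600 = 0.0012.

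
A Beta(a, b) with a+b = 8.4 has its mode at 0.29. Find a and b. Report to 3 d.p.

a = 2.856, b = 5.544

Since the density peak of Beta(a,b) is at (a−1)/(a+b−2),
a = 1 + 0.29(8.4−2) = 2.856 and b = 8.4 − 2.856 = 5.544.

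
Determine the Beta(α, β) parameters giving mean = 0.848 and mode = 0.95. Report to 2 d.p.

With s = α+β: μ = α/s and mode = (α−1)/(s−2). Eliminating α = μs,
μs − 1 = m(s−2) ⇒ s(μ−m) = 1−2m ⇒ s = -0.90/-0.102 = 8.8235.
So α = μs = 7.48, β = (1−μ)s = 1.34.

α = 7.48, β = 1.34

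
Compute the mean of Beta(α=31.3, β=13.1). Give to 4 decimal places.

0.7050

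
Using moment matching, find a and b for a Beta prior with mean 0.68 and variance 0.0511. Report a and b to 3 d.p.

a = 2.216, b = 1.043

By moment matching, a+b = μ(1−μ)/σ² − 1 = (0.68·0.32)/0.0511 − 1 = 4.2583 − 1 = 3.2583.
Since a/(a+b) = μ, a = 0.68·3.2583 = 2.216 and b = 0.32·3.2583 = 1.043.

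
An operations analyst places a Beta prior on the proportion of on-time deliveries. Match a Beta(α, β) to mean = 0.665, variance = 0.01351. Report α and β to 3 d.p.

α = 10.301, β = 5.189

Let s = α+β. The Beta variance is μ(1−μ)/(s+1).
So s+1 = μ(1−μ)/σ² = (0.665×0.335)/0.01351 = 0.222775/0.01351 = 16.4896, giving s = 15.4896.
Then α = μs = 0.665×15.4896 = 10.301 and β = (1−μ)s = 0.335×15.4896 = 5.189.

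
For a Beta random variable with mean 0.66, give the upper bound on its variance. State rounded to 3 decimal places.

For fixed mean μ the Beta variance is μ(1−μ)/(α+β+1), increasing as α+β decreases.
Its least upper bound (not attained) is μ(1−μ) = 0.66·0.34 = 0.224.

0.224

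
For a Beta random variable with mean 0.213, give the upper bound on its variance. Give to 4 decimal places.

0.1676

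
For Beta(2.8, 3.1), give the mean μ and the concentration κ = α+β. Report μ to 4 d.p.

κ = α+β = 2.8+3.1 = 5.9; μ = α/κ = 2.8/5.9 = 0.4746.

μ = 0.4746, κ = 5.9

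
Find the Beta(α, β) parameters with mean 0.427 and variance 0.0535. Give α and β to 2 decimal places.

α = 1.53, β = 2.05

By moment matching, α+β = μ(1−μ)/σ² − 1 = (0.427·0.573)/0.0535 − 1 = 4.5733 − 1 = 3.5733.
Since α/(α+β) = μ, α = 0.427·3.5733 = 1.53 and β = 0.573·3.5733 = 2.05.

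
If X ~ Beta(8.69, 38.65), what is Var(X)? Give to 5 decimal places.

0.00310

α+β = 47.34 and αβ = 335.8685, so Var = αβ/[(α+β)²(α+β+1)] = 335.8685/108333.594504 = 0.00310.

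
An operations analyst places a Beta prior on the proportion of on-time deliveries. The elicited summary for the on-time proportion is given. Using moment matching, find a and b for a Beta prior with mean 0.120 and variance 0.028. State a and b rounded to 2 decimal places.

a = 0.33, b = 2.44

Write ν = a+b; then a = μν and Var = μ(1−μ)/(ν+1).
ν = μ(1−μ)/Var − 1 = 0.105600/0.028 − 1 = 2.7714.
a = 0.120·2.7714 = 0.33, b = 0.880·2.7714 = 2.44.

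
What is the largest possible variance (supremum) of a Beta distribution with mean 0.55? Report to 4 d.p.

0.2475

For fixed mean μ the Beta variance is μ(1−μ)/(α+β+1), increasing as α+β decreases.
Its least upper bound (not attained) is μ(1−μ) = 0.55·0.45 = 0.2475.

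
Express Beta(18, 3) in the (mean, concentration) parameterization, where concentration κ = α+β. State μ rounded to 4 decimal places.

κ = α+β = 18+3 = 21; μ = α/κ = 18/21 = 0.8571.

μ = 0.8571, κ = 21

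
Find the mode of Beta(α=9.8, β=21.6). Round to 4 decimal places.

The density x^(α−1)(1−x)^(β−1) is maximised at (α−1)/(α+β−2) = 8.8/29.4 = 0.2993.

0.2993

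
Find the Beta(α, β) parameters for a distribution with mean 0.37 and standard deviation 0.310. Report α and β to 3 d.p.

Variance = 0.310² = 0.096100. The moment-matching identity α+β = μ(1−μ)/Var − 1 gives
α+β = 0.2331/0.096100 − 1 = 1.4256, so α = μ·1.4256 = 0.527 and β = (1−μ)·1.4256 = 0.898.

α = 0.527, β = 0.898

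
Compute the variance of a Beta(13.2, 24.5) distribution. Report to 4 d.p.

0.0059

μ = 13.2/37.7 = 0.350133; Var = μ(1−μ)/(α+β+1) = 0.2275398/38.7 = 0.0059.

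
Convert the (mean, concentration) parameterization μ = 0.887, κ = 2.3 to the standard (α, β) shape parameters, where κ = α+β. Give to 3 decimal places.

α = 2.040, β = 0.260

α = μκ = 0.887×2.3 = 2.040 and β = (1−μ)κ = 0.113×2.3 = 0.260.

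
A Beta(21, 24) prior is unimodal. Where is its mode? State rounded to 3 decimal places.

With α,β > 1, mode = (α−1)/(α+β−2) = 20/43 = 0.465.

0.465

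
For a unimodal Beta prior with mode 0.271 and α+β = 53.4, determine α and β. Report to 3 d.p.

For α,β>1 the mode is (α−1)/(α+β−2), so α = mode·(κ−2)+1 = 0.271×51.4+1 = 14.929.
And β = (1−mode)·(κ−2)+1 = 0.729×51.4+1 = 38.471.

α = 14.929, β = 38.471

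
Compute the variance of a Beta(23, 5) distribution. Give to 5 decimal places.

μ = 23/28 = 0.821429; Var = μ(1−μ)/(α+β+1) = 0.1466837/29 = 0.00506.

0.00506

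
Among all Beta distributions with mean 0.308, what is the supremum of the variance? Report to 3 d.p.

For fixed mean μ the Beta variance is μ(1−μ)/(α+β+1), increasing as α+β decreases.
Its least upper bound (not attained) is μ(1−μ) = 0.308·0.692 = 0.213.

0.213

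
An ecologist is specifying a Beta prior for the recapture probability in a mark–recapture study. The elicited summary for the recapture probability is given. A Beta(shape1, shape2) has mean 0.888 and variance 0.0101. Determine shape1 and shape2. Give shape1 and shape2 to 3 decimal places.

shape1 = 7.856, shape2 = 0.991

Let s = shape1+shape2. The Beta variance is μ(1−μ)/(s+1).
So s+1 = μ(1−μ)/σ² = (0.888×0.112)/0.0101 = 0.099456/0.0101 = 9.8471, giving s = 8.8471.
Then shape1 = μs = 0.888×8.8471 = 7.856 and shape2 = (1−μ)s = 0.112×8.8471 = 0.991.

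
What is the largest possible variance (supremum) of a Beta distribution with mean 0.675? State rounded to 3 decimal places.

0.219

Var = μ(1−μ)/(α+β+1), which approaches μ(1−μ) as α+β → 0.
So the supremum is μ(1−μ) = 0.675×0.325 = 0.219.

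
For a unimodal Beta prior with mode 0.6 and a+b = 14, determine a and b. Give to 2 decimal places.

a = 8.20, b = 5.80

Mode = (a−1)/(κ−2) with κ = a+b, so a−1 = 0.6·12 = 7.20.
a = 8.20; b = κ − a = 5.80.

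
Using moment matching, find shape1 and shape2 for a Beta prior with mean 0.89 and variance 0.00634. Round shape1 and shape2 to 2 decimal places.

shape1 = 12.85, shape2 = 1.59

Write ν = shape1+shape2; then shape1 = μν and Var = μ(1−μ)/(ν+1).
ν = μ(1−μ)/Var − 1 = 0.0979/0.00634 − 1 = 14.4416.
shape1 = 0.89·14.4416 = 12.85, shape2 = 0.11·14.4416 = 1.59.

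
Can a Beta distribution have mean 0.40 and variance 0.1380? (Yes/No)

For any Beta, Var(X) < E[X]·(1−E[X]).
Here μ(1−μ) = 0.40×0.60 = 0.2400, and 0.1380 < 0.2400.

Yes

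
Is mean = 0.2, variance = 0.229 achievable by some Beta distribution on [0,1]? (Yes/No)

No

For any Beta, Var(X) < E[X]·(1−E[X]).
Here μ(1−μ) = 0.2×0.8 = 0.16, and 0.229 ≥ 0.16.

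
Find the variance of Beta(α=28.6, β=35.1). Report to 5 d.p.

0.00382

μ = 28.6/63.7 = 0.448980; Var = μ(1−μ)/(α+β+1) = 0.2473969/64.7 = 0.00382.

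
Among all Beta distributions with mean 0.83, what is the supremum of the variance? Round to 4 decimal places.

For fixed mean μ the Beta variance is μ(1−μ)/(α+β+1), increasing as α+β decreases.
Its least upper bound (not attained) is μ(1−μ) = 0.83·0.17 = 0.1411.

0.1411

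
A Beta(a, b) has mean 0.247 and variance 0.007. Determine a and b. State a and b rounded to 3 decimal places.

a = 6.316, b = 19.254

By moment matching, a+b = μ(1−μ)/σ² − 1 = (0.247·0.753)/0.007 − 1 = 26.5701 − 1 = 25.5701.
Since a/(a+b) = μ, a = 0.247·25.5701 = 6.316 and b = 0.753·25.5701 = 19.254.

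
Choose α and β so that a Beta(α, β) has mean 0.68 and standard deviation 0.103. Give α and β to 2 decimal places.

α = 13.27, β = 6.24

Variance = 0.103² = 0.010609. The moment-matching identity α+β = μ(1−μ)/Var − 1 gives
α+β = 0.2176/0.010609 − 1 = 19.5109, so α = μ·19.5109 = 13.27 and β = (1−μ)·19.5109 = 6.24.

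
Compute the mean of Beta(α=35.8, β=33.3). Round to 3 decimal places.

E[X] = α/(α+β) = 35.8/69.1 = 0.518.

0.518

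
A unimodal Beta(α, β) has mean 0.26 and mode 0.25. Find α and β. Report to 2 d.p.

Let s = α+β. Mean gives α = μs = 0.26s; mode gives (α−1)/(s−2) = 0.25.
Substituting: 0.26s − 1 = 0.25(s−2) = 0.25s − 0.50, so 0.01s = 0.50 and s = 50.0000.
Then α = 0.26×50.0000 = 13.00 and β = s−α = 37.00.

α = 13.00, β = 37.00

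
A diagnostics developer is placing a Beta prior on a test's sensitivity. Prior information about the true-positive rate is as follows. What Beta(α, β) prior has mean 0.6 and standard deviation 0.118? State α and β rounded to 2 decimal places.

First σ² = 0.013924. Setting α = μn, β = (1−μ)n with n = α+β,
μ(1−μ)/(n+1) = 0.013924 ⇒ n+1 = 0.24/0.013924 = 17.2364 ⇒ n = 16.2364.
Hence α = 0.6×16.2364 = 9.74, β = 0.4×16.2364 = 6.49.

α = 9.74, β = 6.49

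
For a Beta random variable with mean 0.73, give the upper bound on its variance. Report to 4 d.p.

0.1971

Var = μ(1−μ)/(α+β+1), which approaches μ(1−μ) as α+β → 0.
So the supremum is μ(1−μ) = 0.73×0.27 = 0.1971.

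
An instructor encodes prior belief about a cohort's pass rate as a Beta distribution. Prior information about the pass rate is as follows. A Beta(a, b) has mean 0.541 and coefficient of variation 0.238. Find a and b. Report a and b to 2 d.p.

a = 7.56, b = 6.42

σ = CV·μ = 0.238×0.541 = 0.12876, so σ² = 0.016579.
s+1 = μ(1−μ)/σ² = 0.248319/0.016579 = 14.9783, so s = a+b = 13.9783.
a = μs = 7.56, b = (1−μ)s = 6.42.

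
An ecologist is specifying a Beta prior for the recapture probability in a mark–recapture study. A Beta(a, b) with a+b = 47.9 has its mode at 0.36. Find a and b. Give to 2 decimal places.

For a,b>1 the mode is (a−1)/(a+b−2), so a = mode·(κ−2)+1 = 0.36×45.9+1 = 17.52.
And b = (1−mode)·(κ−2)+1 = 0.64×45.9+1 = 30.38.

a = 17.52, b = 30.38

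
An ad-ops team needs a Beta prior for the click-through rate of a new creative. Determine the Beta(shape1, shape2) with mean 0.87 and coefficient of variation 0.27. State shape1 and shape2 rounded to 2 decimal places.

shape1 = 0.91, shape2 = 0.14

σ = CV·μ = 0.27×0.87 = 0.23490, so σ² = 0.055178.
s+1 = μ(1−μ)/σ² = 0.1131/0.055178 = 2.0497, so s = shape1+shape2 = 1.0497.
shape1 = μs = 0.91, shape2 = (1−μ)s = 0.14.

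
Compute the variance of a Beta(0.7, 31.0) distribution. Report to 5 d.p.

μ = 0.7/31.7 = 0.022082; Var = μ(1−μ)/(α+β+1) = 0.0215944/32.7 = 0.00066.

0.00066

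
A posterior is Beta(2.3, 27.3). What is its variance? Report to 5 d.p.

Var = αβ/[(α+β)²(α+β+1)] = (2.3×27.3)/(29.6²×30.6) = 62.79/26810.496 = 0.00234.

0.00234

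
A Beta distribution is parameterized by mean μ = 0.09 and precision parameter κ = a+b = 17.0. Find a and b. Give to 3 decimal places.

a = 1.530, b = 15.470

Split κ in proportion μ : (1−μ): a = 0.09·17.0 = 1.530, b = 17.0 − 1.530 = 15.470.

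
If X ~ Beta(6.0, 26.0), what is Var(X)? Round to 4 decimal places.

0.0046

Var = αβ/[(α+β)²(α+β+1)] = (6.0×26.0)/(32.0²×33.0) = 156.00/33792.000 = 0.0046.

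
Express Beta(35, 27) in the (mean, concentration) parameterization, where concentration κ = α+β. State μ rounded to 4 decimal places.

μ = 0.5645, κ = 62

κ = α+β = 35+27 = 62; μ = α/κ = 35/62 = 0.5645.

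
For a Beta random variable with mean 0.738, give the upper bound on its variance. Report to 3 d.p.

For fixed mean μ the Beta variance is μ(1−μ)/(α+β+1), increasing as α+β decreases.
Its least upper bound (not attained) is μ(1−μ) = 0.738·0.262 = 0.193.

0.193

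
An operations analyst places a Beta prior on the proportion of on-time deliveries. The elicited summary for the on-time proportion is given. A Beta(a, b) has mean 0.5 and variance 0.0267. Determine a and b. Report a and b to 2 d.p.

Let s = a+b. The Beta variance is μ(1−μ)/(s+1).
So s+1 = μ(1−μ)/σ² = (0.5×0.5)/0.0267 = 0.25/0.0267 = 9.3633, giving s = 8.3633.
Then a = μs = 0.5×8.3633 = 4.18 and b = (1−μ)s = 0.5×8.3633 = 4.18.

a = 4.18, b = 4.18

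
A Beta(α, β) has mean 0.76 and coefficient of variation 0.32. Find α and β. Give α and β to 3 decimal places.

α = 1.584, β = 0.500

σ = CV·μ = 0.32×0.76 = 0.24320, so σ² = 0.059146.
s+1 = μ(1−μ)/σ² = 0.1824/0.059146 = 3.0839, so s = α+β = 2.0839.
α = μs = 1.584, β = (1−μ)s = 0.500.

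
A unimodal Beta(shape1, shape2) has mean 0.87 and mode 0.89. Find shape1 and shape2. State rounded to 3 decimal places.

shape1 = 33.930, shape2 = 5.070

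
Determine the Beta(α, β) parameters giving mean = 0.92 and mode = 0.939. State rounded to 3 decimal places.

α = 42.514, β = 3.697

With s = α+β: μ = α/s and mode = (α−1)/(s−2). Eliminating α = μs,
μs − 1 = m(s−2) ⇒ s(μ−m) = 1−2m ⇒ s = -0.878/-0.019 = 46.2105.
So α = μs = 42.514, β = (1−μ)s = 3.697.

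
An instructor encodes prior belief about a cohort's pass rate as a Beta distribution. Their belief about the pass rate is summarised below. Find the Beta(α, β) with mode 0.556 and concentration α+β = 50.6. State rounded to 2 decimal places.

α = 28.02, β = 22.58

Mode = (α−1)/(κ−2) with κ = α+β, so α−1 = 0.556·48.6 = 27.02.
α = 28.02; β = κ − α = 22.58.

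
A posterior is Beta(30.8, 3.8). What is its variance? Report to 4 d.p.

Var = αβ/[(α+β)²(α+β+1)] = (30.8×3.8)/(34.6²×35.6) = 117.04/42618.896 = 0.0027.

0.0027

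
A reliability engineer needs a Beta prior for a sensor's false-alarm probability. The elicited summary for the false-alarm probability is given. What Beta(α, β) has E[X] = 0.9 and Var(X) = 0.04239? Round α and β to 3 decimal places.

α = 1.011, β = 0.112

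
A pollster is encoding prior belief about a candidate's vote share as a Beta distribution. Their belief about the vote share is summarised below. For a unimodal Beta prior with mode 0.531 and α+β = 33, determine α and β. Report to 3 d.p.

α = 17.461, β = 15.539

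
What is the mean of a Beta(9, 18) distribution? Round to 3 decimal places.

0.333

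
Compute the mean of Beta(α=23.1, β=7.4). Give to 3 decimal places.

E[X] = α/(α+β) = 23.1/30.5 = 0.757.

0.757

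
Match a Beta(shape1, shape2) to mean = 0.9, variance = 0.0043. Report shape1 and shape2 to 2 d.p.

Write ν = shape1+shape2; then shape1 = μν and Var = μ(1−μ)/(ν+1).
ν = μ(1−μ)/Var − 1 = 0.09/0.0043 − 1 = 19.9302.
shape1 = 0.9·19.9302 = 17.94, shape2 = 0.1·19.9302 = 1.99.

shape1 = 17.94, shape2 = 1.99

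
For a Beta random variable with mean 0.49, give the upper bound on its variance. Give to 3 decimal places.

For fixed mean μ the Beta variance is μ(1−μ)/(α+β+1), increasing as α+β decreases.
Its least upper bound (not attained) is μ(1−μ) = 0.49·0.51 = 0.250.

0.250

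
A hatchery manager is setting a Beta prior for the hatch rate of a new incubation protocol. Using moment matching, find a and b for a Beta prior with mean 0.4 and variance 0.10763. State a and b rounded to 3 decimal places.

Write ν = a+b; then a = μν and Var = μ(1−μ)/(ν+1).
ν = μ(1−μ)/Var − 1 = 0.24/0.10763 − 1 = 1.2299.
a = 0.4·1.2299 = 0.492, b = 0.6·1.2299 = 0.738.

a = 0.492, b = 0.738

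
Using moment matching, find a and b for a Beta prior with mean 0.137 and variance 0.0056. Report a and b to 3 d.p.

a = 2.755, b = 17.357

Let s = a+b. The Beta variance is μ(1−μ)/(s+1).
So s+1 = μ(1−μ)/σ² = (0.137×0.863)/0.0056 = 0.118231/0.0056 = 21.1127, giving s = 20.1127.
Then a = μs = 0.137×20.1127 = 2.755 and b = (1−μ)s = 0.863×20.1127 = 17.357.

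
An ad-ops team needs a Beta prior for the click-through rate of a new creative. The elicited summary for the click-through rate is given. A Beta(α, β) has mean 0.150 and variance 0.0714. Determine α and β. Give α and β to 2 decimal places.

α = 0.12, β = 0.67

Write ν = α+β; then α = μν and Var = μ(1−μ)/(ν+1).
ν = μ(1−μ)/Var − 1 = 0.127500/0.0714 − 1 = 0.7857.
α = 0.150·0.7857 = 0.12, β = 0.850·0.7857 = 0.67.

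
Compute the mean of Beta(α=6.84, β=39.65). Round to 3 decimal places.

0.147

The Beta mean is α/(α+β) = 6.84/(6.84+39.65) = 0.147.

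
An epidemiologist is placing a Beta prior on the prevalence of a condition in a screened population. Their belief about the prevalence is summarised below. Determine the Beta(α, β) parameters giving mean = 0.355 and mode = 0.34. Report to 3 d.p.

α = 7.573, β = 13.760

Let s = α+β. Mean gives α = μs = 0.355s; mode gives (α−1)/(s−2) = 0.34.
Substituting: 0.355s − 1 = 0.34(s−2) = 0.34s − 0.68, so 0.015s = 0.32 and s = 21.3333.
Then α = 0.355×21.3333 = 7.573 and β = s−α = 13.760.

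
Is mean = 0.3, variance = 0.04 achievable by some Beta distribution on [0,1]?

Yes

The Beta variance bound is σ² < μ(1−μ).
Here μ(1−μ) = 0.3×0.7 = 0.21, and 0.04 < 0.21.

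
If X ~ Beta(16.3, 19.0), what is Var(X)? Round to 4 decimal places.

0.0068

Var = αβ/[(α+β)²(α+β+1)] = (16.3×19.0)/(35.3²×36.3) = 309.70/45233.067 = 0.0068.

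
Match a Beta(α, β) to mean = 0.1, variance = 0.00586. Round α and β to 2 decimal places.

α = 1.44, β = 12.92

Write ν = α+β; then α = μν and Var = μ(1−μ)/(ν+1).
ν = μ(1−μ)/Var − 1 = 0.09/0.00586 − 1 = 14.3584.
α = 0.1·14.3584 = 1.44, β = 0.9·14.3584 = 12.92.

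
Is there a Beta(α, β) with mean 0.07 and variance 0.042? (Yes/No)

Yes

For any Beta, Var(X) < E[X]·(1−E[X]).
Here μ(1−μ) = 0.07×0.93 = 0.0651, and 0.042 < 0.0651.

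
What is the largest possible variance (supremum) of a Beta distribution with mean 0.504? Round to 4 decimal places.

For fixed mean μ the Beta variance is μ(1−μ)/(α+β+1), increasing as α+β decreases.
Its least upper bound (not attained) is μ(1−μ) = 0.504·0.496 = 0.2500.

0.2500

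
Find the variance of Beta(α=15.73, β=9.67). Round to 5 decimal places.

Var = αβ/[(α+β)²(α+β+1)] = (15.73×9.67)/(25.40²×26.40) = 152.1091/17032.224000 = 0.00893.

0.00893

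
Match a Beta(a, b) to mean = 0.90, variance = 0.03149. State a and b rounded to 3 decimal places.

a = 1.672, b = 0.186

Write ν = a+b; then a = μν and Var = μ(1−μ)/(ν+1).
ν = μ(1−μ)/Var − 1 = 0.0900/0.03149 − 1 = 1.8581.
a = 0.90·1.8581 = 1.672, b = 0.10·1.8581 = 0.186.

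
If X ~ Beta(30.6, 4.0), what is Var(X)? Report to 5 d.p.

Var = αβ/[(α+β)²(α+β+1)] = (30.6×4.0)/(34.6²×35.6) = 122.40/42618.896 = 0.00287.

0.00287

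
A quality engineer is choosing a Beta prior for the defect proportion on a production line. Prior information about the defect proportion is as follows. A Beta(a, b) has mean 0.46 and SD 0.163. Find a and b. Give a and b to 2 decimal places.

σ² = 0.163² = 0.026569.
With s = a+b, Var = μ(1−μ)/(s+1), so s+1 = (0.46×0.54)/0.026569 = 9.3492 and s = 8.3492.
a = μs = 3.84, b = (1−μ)s = 4.51.

a = 3.84, b = 4.51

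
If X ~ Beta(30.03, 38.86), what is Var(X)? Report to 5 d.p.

α+β = 68.89 and αβ = 1166.9658, so Var = αβ/[(α+β)²(α+β+1)] = 1166.9658/331686.205469 = 0.00352.

0.00352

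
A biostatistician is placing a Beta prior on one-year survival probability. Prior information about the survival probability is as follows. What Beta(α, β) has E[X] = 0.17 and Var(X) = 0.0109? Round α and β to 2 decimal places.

Let s = α+β. The Beta variance is μ(1−μ)/(s+1).
So s+1 = μ(1−μ)/σ² = (0.17×0.83)/0.0109 = 0.1411/0.0109 = 12.9450, giving s = 11.9450.
Then α = μs = 0.17×11.9450 = 2.03 and β = (1−μ)s = 0.83×11.9450 = 9.91.

α = 2.03, β = 9.91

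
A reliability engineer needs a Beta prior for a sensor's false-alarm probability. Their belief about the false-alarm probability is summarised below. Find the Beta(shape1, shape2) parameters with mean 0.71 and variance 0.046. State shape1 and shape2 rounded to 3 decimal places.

shape1 = 2.468, shape2 = 1.008

Let s = shape1+shape2. The Beta variance is μ(1−μ)/(s+1).
So s+1 = μ(1−μ)/σ² = (0.71×0.29)/0.046 = 0.2059/0.046 = 4.4761, giving s = 3.4761.
Then shape1 = μs = 0.71×3.4761 = 2.468 and shape2 = (1−μ)s = 0.29×3.4761 = 1.008.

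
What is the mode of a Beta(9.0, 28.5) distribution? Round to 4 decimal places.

The density x^(α−1)(1−x)^(β−1) is maximised at (α−1)/(α+β−2) = 8.0/35.5 = 0.2254.

0.2254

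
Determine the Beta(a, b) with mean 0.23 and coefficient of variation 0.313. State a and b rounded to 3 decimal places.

σ = CV·μ = 0.313×0.23 = 0.07199, so σ² = 0.005183.
s+1 = μ(1−μ)/σ² = 0.1771/0.005183 = 34.1723, so s = a+b = 33.1723.
a = μs = 7.630, b = (1−μ)s = 25.543.

a = 7.630, b = 25.543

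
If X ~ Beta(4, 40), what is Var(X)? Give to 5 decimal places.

α+β = 44 and αβ = 160, so Var = αβ/[(α+β)²(α+β+1)] = 160/87120 = 0.00184.

0.00184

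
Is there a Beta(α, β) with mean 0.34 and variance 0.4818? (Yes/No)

No

A Beta with mean μ has variance μ(1−μ)/(α+β+1) < μ(1−μ).
Here μ(1−μ) = 0.34×0.66 = 0.2244, and 0.4818 ≥ 0.2244.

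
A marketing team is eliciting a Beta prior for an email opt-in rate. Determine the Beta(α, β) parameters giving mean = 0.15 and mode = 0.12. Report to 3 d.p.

Let s = α+β. Mean gives α = μs = 0.15s; mode gives (α−1)/(s−2) = 0.12.
Substituting: 0.15s − 1 = 0.12(s−2) = 0.12s − 0.24, so 0.03s = 0.76 and s = 25.3333.
Then α = 0.15×25.3333 = 3.800 and β = s−α = 21.533.

α = 3.800, β = 21.533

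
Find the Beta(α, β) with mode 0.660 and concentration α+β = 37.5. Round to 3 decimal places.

α = 24.430, β = 13.070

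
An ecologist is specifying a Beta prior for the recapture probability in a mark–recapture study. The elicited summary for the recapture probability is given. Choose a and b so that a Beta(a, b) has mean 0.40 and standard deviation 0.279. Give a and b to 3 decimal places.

a = 0.833, b = 1.250

First σ² = 0.077841. Setting a = μn, b = (1−μ)n with n = a+b,
μ(1−μ)/(n+1) = 0.077841 ⇒ n+1 = 0.2400/0.077841 = 3.0832 ⇒ n = 2.0832.
Hence a = 0.40×2.0832 = 0.833, b = 0.60×2.0832 = 1.250.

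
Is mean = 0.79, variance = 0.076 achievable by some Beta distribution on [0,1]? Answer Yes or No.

Yes

A Beta with mean μ has variance μ(1−μ)/(α+β+1) < μ(1−μ).
Here μ(1−μ) = 0.79×0.21 = 0.1659, and 0.076 < 0.1659.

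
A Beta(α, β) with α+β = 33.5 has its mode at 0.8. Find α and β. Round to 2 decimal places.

α = 26.20, β = 7.30

Since the density peak of Beta(α,β) is at (α−1)/(α+β−2),
α = 1 + 0.8(33.5−2) = 26.20 and β = 33.5 − 26.20 = 7.30.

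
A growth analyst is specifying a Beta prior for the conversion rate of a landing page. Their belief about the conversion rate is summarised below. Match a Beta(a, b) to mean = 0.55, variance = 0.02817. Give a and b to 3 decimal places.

Write ν = a+b; then a = μν and Var = μ(1−μ)/(ν+1).
ν = μ(1−μ)/Var − 1 = 0.2475/0.02817 − 1 = 7.7859.
a = 0.55·7.7859 = 4.282, b = 0.45·7.7859 = 3.504.

a = 4.282, b = 3.504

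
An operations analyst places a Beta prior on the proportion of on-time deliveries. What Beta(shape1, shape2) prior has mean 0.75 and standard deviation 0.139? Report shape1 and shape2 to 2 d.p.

shape1 = 6.53, shape2 = 2.18

First σ² = 0.019321. Setting shape1 = μn, shape2 = (1−μ)n with n = shape1+shape2,
μ(1−μ)/(n+1) = 0.019321 ⇒ n+1 = 0.1875/0.019321 = 9.7045 ⇒ n = 8.7045.
Hence shape1 = 0.75×8.7045 = 6.53, shape2 = 0.25×8.7045 = 2.18.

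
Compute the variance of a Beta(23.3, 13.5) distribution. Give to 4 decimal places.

μ = 23.3/36.8 = 0.633152; Var = μ(1−μ)/(α+β+1) = 0.2322705/37.8 = 0.0061.

0.0061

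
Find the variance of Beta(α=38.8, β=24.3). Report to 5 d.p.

0.00369

Var = αβ/[(α+β)²(α+β+1)] = (38.8×24.3)/(63.1²×64.1) = 942.84/255221.201 = 0.00369.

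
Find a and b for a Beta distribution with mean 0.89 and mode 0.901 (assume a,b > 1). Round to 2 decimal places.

a = 64.89, b = 8.02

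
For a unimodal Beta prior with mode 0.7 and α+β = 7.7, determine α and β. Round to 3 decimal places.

α = 4.990, β = 2.710

Mode = (α−1)/(κ−2) with κ = α+β, so α−1 = 0.7·5.7 = 3.990.
α = 4.990; β = κ − α = 2.710.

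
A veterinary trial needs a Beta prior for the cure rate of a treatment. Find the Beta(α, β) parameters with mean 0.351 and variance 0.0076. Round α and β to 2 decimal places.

α = 10.17, β = 18.80

Let s = α+β. The Beta variance is μ(1−μ)/(s+1).
So s+1 = μ(1−μ)/σ² = (0.351×0.649)/0.0076 = 0.227799/0.0076 = 29.9736, giving s = 28.9736.
Then α = μs = 0.351×28.9736 = 10.17 and β = (1−μ)s = 0.649×28.9736 = 18.80.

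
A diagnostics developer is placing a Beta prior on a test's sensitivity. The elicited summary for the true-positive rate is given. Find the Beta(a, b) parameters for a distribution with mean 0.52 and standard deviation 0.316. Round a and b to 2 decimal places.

σ² = 0.316² = 0.099856.
With s = a+b, Var = μ(1−μ)/(s+1), so s+1 = (0.52×0.48)/0.099856 = 2.4996 and s = 1.4996.
a = μs = 0.78, b = (1−μ)s = 0.72.

a = 0.78, b = 0.72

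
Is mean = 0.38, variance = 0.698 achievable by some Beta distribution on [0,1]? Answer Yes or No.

A Beta with mean μ has variance μ(1−μ)/(α+β+1) < μ(1−μ).
Here μ(1−μ) = 0.38×0.62 = 0.2356, and 0.698 ≥ 0.2356.

No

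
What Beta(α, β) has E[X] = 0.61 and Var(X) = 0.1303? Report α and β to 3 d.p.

α = 0.504, β = 0.322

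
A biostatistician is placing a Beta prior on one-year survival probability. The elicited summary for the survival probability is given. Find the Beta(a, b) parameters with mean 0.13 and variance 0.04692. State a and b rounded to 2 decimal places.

Write ν = a+b; then a = μν and Var = μ(1−μ)/(ν+1).
ν = μ(1−μ)/Var − 1 = 0.1131/0.04692 − 1 = 1.4105.
a = 0.13·1.4105 = 0.18, b = 0.87·1.4105 = 1.23.

a = 0.18, b = 1.23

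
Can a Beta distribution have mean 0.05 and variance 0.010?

For any Beta, Var(X) < E[X]·(1−E[X]).
Here μ(1−μ) = 0.05×0.95 = 0.0475, and 0.010 < 0.0475.

Yes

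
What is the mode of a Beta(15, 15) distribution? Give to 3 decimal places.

With α,β > 1, mode = (α−1)/(α+β−2) = 14/28 = 0.500.

0.500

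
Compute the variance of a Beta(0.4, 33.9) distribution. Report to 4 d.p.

Var = αβ/[(α+β)²(α+β+1)] = (0.4×33.9)/(34.3²×35.3) = 13.56/41530.097 = 0.0003.

0.0003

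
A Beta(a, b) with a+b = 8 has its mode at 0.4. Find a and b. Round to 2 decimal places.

a = 3.40, b = 4.60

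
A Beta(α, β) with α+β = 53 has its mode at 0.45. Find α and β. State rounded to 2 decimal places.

α = 23.95, β = 29.05

Mode = (α−1)/(κ−2) with κ = α+β, so α−1 = 0.45·51 = 22.95.
α = 23.95; β = κ − α = 29.05.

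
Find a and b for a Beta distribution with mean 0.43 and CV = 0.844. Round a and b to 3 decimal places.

σ = CV·μ = 0.844×0.43 = 0.36292, so σ² = 0.131711.
s+1 = μ(1−μ)/σ² = 0.2451/0.131711 = 1.8609, so s = a+b = 0.8609.
a = μs = 0.370, b = (1−μ)s = 0.491.

a = 0.370, b = 0.491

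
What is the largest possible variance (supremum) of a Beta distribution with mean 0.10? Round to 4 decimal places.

0.0900

For fixed mean μ the Beta variance is μ(1−μ)/(α+β+1), increasing as α+β decreases.
Its least upper bound (not attained) is μ(1−μ) = 0.10·0.90 = 0.0900.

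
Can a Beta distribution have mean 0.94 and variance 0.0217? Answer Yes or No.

The Beta variance bound is σ² < μ(1−μ).
Here μ(1−μ) = 0.94×0.06 = 0.0564, and 0.0217 < 0.0564.

Yes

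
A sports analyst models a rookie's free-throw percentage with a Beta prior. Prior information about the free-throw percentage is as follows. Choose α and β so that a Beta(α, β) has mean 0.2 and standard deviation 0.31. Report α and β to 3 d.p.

α = 0.133, β = 0.532

First σ² = 0.0961. Setting α = μn, β = (1−μ)n with n = α+β,
μ(1−μ)/(n+1) = 0.0961 ⇒ n+1 = 0.16/0.0961 = 1.6649 ⇒ n = 0.6649.
Hence α = 0.2×0.6649 = 0.133, β = 0.8×0.6649 = 0.532.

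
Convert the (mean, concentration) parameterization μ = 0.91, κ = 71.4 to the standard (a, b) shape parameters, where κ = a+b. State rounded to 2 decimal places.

a = 64.97, b = 6.43

Split κ in proportion μ : (1−μ): a = 0.91·71.4 = 64.97, b = 71.4 − 64.97 = 6.43.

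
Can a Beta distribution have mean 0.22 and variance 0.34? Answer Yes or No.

No

The Beta variance bound is σ² < μ(1−μ).
Here μ(1−μ) = 0.22×0.78 = 0.1716, and 0.34 ≥ 0.1716.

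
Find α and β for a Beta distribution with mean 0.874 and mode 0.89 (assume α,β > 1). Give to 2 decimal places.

α = 42.61, β = 6.14

Let s = α+β. Mean gives α = μs = 0.874s; mode gives (α−1)/(s−2) = 0.89.
Substituting: 0.874s − 1 = 0.89(s−2) = 0.89s − 1.78, so -0.016s = -0.78 and s = 48.7500.
Then α = 0.874×48.7500 = 42.61 and β = s−α = 6.14.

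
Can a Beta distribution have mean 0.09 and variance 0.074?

Yes

A Beta with mean μ has variance μ(1−μ)/(α+β+1) < μ(1−μ).
Here μ(1−μ) = 0.09×0.91 = 0.0819, and 0.074 < 0.0819.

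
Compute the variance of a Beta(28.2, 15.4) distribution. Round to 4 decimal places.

α+β = 43.6 and αβ = 434.28, so Var = αβ/[(α+β)²(α+β+1)] = 434.28/84782.816 = 0.0051.

0.0051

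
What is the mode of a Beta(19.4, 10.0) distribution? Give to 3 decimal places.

0.672

With α,β > 1, mode = (α−1)/(α+β−2) = 18.4/27.4 = 0.672.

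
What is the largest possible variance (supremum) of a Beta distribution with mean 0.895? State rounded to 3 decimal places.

Var = μ(1−μ)/(α+β+1), which approaches μ(1−μ) as α+β → 0.
So the supremum is μ(1−μ) = 0.895×0.105 = 0.094.

0.094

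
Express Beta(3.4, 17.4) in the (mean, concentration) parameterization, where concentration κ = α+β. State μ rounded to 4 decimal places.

μ = 0.1635, κ = 20.8

κ = α+β = 3.4+17.4 = 20.8; μ = α/κ = 3.4/20.8 = 0.1635.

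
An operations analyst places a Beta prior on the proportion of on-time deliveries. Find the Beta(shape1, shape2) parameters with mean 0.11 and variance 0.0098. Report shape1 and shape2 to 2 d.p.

shape1 = 0.99, shape2 = 8.00

Write ν = shape1+shape2; then shape1 = μν and Var = μ(1−μ)/(ν+1).
ν = μ(1−μ)/Var − 1 = 0.0979/0.0098 − 1 = 8.9898.
shape1 = 0.11·8.9898 = 0.99, shape2 = 0.89·8.9898 = 8.00.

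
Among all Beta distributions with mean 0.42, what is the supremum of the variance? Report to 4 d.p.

For fixed mean μ the Beta variance is μ(1−μ)/(α+β+1), increasing as α+β decreases.
Its least upper bound (not attained) is μ(1−μ) = 0.42·0.58 = 0.2436.

0.2436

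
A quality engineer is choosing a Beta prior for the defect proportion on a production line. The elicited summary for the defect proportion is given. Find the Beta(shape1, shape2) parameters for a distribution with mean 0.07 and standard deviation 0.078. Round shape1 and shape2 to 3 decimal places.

σ² = 0.078² = 0.006084.
With s = shape1+shape2, Var = μ(1−μ)/(s+1), so s+1 = (0.07×0.93)/0.006084 = 10.7002 and s = 9.7002.
shape1 = μs = 0.679, shape2 = (1−μ)s = 9.021.

shape1 = 0.679, shape2 = 9.021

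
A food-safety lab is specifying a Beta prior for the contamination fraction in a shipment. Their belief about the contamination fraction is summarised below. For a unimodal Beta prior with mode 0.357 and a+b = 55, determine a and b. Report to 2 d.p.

For a,b>1 the mode is (a−1)/(a+b−2), so a = mode·(κ−2)+1 = 0.357×53+1 = 19.92.
And b = (1−mode)·(κ−2)+1 = 0.643×53+1 = 35.08.

a = 19.92, b = 35.08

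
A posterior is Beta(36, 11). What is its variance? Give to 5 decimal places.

μ = 36/47 = 0.765957; Var = μ(1−μ)/(α+β+1) = 0.1792666/48 = 0.00373.

0.00373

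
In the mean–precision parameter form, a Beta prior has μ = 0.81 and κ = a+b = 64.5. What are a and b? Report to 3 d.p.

a = 52.245, b = 12.255

Split κ in proportion μ : (1−μ): a = 0.81·64.5 = 52.245, b = 64.5 − 52.245 = 12.255.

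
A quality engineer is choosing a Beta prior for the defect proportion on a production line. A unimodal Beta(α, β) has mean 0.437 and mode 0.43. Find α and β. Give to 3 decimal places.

α = 8.740, β = 11.260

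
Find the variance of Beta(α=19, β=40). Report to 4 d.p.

Var = αβ/[(α+β)²(α+β+1)] = (19×40)/(59²×60) = 760/208860 = 0.0036.

0.0036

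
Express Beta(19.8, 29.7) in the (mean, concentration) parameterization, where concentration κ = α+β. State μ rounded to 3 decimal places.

μ = 0.400, κ = 49.5

κ = α+β = 19.8+29.7 = 49.5; μ = α/κ = 19.8/49.5 = 0.400.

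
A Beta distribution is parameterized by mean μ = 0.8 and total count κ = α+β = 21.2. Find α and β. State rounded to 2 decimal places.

α = 16.96, β = 4.24

Split κ in proportion μ : (1−μ): α = 0.8·21.2 = 16.96, β = 21.2 − 16.96 = 4.24.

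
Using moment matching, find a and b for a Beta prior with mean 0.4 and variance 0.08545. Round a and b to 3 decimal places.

Write ν = a+b; then a = μν and Var = μ(1−μ)/(ν+1).
ν = μ(1−μ)/Var − 1 = 0.24/0.08545 − 1 = 1.8087.
a = 0.4·1.8087 = 0.723, b = 0.6·1.8087 = 1.085.

a = 0.723, b = 1.085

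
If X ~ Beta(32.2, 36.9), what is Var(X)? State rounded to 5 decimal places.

0.00355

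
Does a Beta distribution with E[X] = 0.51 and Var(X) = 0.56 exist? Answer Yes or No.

No

For any Beta, Var(X) < E[X]·(1−E[X]).
Here μ(1−μ) = 0.51×0.49 = 0.2499, and 0.56 ≥ 0.2499.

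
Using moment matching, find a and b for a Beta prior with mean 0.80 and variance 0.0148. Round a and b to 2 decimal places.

a = 7.85, b = 1.96

By moment matching, a+b = μ(1−μ)/σ² − 1 = (0.80·0.20)/0.0148 − 1 = 10.8108 − 1 = 9.8108.
Since a/(a+b) = μ, a = 0.80·9.8108 = 7.85 and b = 0.20·9.8108 = 1.96.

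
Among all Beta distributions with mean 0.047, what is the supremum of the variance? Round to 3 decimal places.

0.045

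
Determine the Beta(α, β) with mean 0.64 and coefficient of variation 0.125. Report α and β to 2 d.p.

σ = CV·μ = 0.125×0.64 = 0.08000, so σ² = 0.006400.
s+1 = μ(1−μ)/σ² = 0.2304/0.006400 = 36.0000, so s = α+β = 35.0000.
α = μs = 22.40, β = (1−μ)s = 12.60.

α = 22.40, β = 12.60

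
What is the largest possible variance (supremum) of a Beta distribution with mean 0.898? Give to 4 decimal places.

For fixed mean μ the Beta variance is μ(1−μ)/(α+β+1), increasing as α+β decreases.
Its least upper bound (not attained) is μ(1−μ) = 0.898·0.102 = 0.0916.

0.0916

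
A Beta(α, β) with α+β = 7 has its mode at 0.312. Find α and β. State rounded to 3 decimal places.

Since the density peak of Beta(α,β) is at (α−1)/(α+β−2),
α = 1 + 0.312(7−2) = 2.560 and β = 7 − 2.560 = 4.440.

α = 2.560, β = 4.440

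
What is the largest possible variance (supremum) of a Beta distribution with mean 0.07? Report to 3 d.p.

0.065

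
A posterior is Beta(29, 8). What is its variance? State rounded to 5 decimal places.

0.00446

μ = 29/37 = 0.783784; Var = μ(1−μ)/(α+β+1) = 0.1694668/38 = 0.00446.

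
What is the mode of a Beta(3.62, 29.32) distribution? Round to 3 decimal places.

With α,β > 1, mode = (α−1)/(α+β−2) = 2.62/30.94 = 0.085.

0.085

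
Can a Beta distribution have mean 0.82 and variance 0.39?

The Beta variance bound is σ² < μ(1−μ).
Here μ(1−μ) = 0.82×0.18 = 0.1476, and 0.39 ≥ 0.1476.

No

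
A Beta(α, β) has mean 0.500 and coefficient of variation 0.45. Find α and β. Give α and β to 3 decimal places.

α = 1.969, β = 1.969

σ = CV·μ = 0.45×0.500 = 0.22500, so σ² = 0.050625.
s+1 = μ(1−μ)/σ² = 0.250000/0.050625 = 4.9383, so s = α+β = 3.9383.
α = μs = 1.969, β = (1−μ)s = 1.969.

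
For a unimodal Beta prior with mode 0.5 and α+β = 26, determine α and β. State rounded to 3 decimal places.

Mode = (α−1)/(κ−2) with κ = α+β, so α−1 = 0.5·24 = 12.000.
α = 13.000; β = κ − α = 13.000.

α = 13.000, β = 13.000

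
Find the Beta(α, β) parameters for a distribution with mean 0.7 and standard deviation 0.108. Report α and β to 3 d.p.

α = 11.903, β = 5.101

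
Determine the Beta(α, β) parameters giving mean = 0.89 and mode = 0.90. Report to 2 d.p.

α = 71.20, β = 8.80

With s = α+β: μ = α/s and mode = (α−1)/(s−2). Eliminating α = μs,
μs − 1 = m(s−2) ⇒ s(μ−m) = 1−2m ⇒ s = -0.80/-0.01 = 80.0000.
So α = μs = 71.20, β = (1−μ)s = 8.80.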